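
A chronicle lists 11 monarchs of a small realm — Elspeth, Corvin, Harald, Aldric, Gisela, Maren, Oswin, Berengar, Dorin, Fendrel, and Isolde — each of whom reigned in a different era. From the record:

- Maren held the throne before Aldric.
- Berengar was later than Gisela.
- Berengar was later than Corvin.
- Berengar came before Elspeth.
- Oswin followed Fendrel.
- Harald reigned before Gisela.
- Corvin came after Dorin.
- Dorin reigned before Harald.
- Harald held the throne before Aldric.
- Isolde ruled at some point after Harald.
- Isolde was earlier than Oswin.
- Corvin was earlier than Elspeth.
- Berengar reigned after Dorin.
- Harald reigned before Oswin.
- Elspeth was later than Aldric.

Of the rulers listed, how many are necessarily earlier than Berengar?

4

Directly stated before Berengar: Corvin, Dorin, and Gisela.
Harald reaches Berengar via Harald → Gisela → Berengar.
No chain forces Oswin (or any of the others) ahead of Berengar.
That's Corvin, Dorin, Gisela, and Harald — 4 in all.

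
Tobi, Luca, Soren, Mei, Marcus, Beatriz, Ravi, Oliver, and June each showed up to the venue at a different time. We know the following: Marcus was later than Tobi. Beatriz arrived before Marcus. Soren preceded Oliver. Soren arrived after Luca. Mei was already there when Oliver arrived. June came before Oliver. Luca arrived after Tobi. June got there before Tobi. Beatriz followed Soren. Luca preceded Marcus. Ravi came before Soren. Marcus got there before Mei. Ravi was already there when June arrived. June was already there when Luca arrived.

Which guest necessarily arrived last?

Oliver

Every other guest has a chain of constraints placing them before Oliver, so Oliver is last.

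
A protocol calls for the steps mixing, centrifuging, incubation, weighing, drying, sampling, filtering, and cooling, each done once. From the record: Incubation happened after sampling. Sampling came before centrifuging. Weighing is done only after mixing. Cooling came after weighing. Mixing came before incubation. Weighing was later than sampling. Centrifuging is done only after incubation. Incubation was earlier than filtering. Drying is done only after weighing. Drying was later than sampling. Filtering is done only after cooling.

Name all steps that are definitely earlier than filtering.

cooling, incubation, mixing, sampling, weighing

Directly stated before filtering: cooling and incubation.
Mixing reaches filtering via mixing → incubation → filtering.
Sampling reaches filtering via sampling → incubation → filtering.
Weighing reaches filtering via weighing → cooling → filtering.
No chain forces drying (or any of the others) ahead of filtering.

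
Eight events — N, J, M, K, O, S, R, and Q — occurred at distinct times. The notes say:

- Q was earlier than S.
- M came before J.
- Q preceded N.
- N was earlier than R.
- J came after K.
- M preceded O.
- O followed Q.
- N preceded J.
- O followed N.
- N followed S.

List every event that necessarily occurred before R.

N, Q, S

Directly stated before R: N.
Q reaches R via Q → N → R.
S reaches R via S → N → R.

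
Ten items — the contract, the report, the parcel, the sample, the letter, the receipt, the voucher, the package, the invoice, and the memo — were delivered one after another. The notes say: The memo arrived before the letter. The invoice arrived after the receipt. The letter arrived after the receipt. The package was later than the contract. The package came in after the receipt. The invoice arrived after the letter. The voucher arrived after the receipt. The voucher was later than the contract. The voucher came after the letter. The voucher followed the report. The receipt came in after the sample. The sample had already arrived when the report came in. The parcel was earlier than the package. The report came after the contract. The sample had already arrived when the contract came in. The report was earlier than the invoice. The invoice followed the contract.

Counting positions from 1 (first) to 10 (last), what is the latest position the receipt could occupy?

The receipt must come before the invoice, the letter, the package, and the voucher — 4 items forced after it.
Everything else can be placed before the receipt in some valid order, so the receipt can sit as late as position 10 − 4 = 6.

6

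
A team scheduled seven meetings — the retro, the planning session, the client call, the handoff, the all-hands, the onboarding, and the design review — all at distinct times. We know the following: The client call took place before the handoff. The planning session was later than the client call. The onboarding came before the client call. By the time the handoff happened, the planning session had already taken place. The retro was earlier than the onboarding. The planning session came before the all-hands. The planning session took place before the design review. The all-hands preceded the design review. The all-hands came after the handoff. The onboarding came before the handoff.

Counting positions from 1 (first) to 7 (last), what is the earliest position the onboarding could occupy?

The retro must come before the onboarding — 1 forced predecessor.
Nothing else is forced ahead of the onboarding, so its earliest slot is position 1 + 1 = 2.

2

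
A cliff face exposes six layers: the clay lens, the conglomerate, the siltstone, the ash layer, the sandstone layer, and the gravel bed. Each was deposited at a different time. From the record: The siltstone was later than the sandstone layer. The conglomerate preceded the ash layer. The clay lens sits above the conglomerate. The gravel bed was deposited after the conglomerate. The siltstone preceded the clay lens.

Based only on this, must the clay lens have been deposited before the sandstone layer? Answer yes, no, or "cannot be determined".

Tracing the constraints gives the sandstone layer → the siltstone → the clay lens, so the sandstone layer must come before the clay lens.
That means the clay lens cannot be before the sandstone layer.

no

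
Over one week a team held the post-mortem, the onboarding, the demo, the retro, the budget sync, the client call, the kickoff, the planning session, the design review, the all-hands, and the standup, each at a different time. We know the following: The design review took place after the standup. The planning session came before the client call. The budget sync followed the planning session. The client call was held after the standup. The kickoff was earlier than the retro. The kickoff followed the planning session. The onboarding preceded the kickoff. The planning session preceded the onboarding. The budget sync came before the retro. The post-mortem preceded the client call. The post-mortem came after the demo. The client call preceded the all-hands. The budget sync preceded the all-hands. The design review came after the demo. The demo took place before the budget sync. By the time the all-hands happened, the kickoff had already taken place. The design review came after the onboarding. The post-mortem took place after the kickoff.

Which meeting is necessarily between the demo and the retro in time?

Tracing the constraints gives the demo → the budget sync → the retro, so the budget sync sits after the demo and before the retro.
No other meeting is forced both after the demo and before the retro.

the budget sync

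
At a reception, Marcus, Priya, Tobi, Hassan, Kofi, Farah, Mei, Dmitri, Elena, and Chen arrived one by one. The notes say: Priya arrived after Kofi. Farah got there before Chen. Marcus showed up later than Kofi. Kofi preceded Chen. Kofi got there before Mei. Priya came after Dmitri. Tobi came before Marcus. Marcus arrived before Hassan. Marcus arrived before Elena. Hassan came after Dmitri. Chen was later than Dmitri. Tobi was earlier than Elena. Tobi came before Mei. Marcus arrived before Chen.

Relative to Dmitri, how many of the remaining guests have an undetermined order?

Forced after Dmitri: Chen, Hassan, and Priya.
That leaves Elena, Farah, Kofi, Marcus, Mei, and Tobi with no forced order relative to Dmitri — 6.

6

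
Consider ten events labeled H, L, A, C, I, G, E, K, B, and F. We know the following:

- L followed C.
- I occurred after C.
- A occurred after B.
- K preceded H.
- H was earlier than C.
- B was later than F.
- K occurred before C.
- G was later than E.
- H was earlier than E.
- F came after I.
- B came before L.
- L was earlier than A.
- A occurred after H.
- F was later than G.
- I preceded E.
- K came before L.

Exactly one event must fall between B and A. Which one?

Tracing the constraints gives B → L → A, so L sits after B and before A.
No other event is forced both after B and before A.

L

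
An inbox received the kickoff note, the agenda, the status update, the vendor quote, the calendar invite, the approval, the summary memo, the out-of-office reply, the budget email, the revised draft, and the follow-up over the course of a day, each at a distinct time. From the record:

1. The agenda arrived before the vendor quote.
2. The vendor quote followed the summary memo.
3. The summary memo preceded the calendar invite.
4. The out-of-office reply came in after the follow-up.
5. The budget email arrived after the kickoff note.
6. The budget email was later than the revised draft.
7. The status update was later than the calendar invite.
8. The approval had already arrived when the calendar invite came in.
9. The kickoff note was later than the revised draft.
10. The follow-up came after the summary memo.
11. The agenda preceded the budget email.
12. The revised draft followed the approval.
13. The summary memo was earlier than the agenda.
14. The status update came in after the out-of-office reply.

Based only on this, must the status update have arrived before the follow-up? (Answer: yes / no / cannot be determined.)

Tracing the constraints gives the follow-up → the out-of-office reply → the status update, so the follow-up must come before the status update.
That means the status update cannot be before the follow-up.

no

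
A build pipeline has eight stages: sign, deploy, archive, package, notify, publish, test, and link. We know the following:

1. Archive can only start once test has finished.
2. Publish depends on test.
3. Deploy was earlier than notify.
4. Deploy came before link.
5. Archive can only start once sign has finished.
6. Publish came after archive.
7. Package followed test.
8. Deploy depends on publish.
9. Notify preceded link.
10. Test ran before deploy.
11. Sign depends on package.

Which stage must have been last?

Every other stage has a chain of constraints placing it before link, so link is last.

link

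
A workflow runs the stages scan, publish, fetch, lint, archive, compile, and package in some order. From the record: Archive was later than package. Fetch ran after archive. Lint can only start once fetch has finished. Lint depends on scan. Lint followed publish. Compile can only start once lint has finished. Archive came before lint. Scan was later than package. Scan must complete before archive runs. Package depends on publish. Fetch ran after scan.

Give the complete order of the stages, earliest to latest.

publish, package, scan, archive, fetch, lint, compile

The constraints fix every adjacent pair, so only one ordering works:
publish → package → scan → archive → fetch → lint → compile.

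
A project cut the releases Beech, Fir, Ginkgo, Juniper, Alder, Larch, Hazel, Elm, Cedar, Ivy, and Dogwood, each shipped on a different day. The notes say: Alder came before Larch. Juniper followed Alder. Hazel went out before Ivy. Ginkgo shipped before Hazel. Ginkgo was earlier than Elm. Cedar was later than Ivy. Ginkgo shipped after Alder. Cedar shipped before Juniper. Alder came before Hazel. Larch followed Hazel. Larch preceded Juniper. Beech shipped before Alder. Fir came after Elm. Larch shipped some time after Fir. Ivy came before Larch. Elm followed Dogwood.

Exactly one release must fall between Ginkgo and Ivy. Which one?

Hazel

Tracing the constraints gives Ginkgo → Hazel → Ivy, so Hazel sits after Ginkgo and before Ivy.
No other release is forced both after Ginkgo and before Ivy.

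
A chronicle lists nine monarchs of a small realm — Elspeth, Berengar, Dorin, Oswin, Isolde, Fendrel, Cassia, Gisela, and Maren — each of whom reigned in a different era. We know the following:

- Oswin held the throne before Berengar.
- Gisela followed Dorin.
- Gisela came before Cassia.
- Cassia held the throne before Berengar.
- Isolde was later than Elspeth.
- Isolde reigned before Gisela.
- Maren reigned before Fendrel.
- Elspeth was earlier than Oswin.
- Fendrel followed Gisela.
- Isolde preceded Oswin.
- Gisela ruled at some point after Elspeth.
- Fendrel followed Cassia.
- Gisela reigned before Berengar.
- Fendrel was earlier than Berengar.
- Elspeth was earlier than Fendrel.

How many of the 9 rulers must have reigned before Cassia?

4

Directly stated before Cassia: Gisela.
Dorin reaches Cassia via Dorin → Gisela → Cassia.
Elspeth reaches Cassia via Elspeth → Gisela → Cassia.
Isolde reaches Cassia via Isolde → Gisela → Cassia.
No chain forces Oswin (or any of the others) ahead of Cassia.
That's Dorin, Elspeth, Gisela, and Isolde — 4 in all.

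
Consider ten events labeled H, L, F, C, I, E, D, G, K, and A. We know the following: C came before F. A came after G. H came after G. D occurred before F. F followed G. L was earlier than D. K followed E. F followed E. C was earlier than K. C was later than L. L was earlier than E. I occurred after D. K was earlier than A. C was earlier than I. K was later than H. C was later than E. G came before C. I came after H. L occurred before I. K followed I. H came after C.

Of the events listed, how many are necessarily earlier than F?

5

Directly stated before F: C, D, E, and G.
L reaches F via L → E → F.
No chain forces A (or any of the others) ahead of F.
That's C, D, E, G, and L — 5 in all.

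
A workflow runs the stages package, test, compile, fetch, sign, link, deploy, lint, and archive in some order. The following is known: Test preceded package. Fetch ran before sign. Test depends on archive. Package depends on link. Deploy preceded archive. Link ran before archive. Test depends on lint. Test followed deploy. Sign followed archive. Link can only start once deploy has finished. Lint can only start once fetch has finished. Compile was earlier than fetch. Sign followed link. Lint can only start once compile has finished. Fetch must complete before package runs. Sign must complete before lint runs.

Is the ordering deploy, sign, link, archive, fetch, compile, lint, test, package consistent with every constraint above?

no

The constraints require link before sign, but in the proposed sequence sign appears ahead of link. That one violation is enough.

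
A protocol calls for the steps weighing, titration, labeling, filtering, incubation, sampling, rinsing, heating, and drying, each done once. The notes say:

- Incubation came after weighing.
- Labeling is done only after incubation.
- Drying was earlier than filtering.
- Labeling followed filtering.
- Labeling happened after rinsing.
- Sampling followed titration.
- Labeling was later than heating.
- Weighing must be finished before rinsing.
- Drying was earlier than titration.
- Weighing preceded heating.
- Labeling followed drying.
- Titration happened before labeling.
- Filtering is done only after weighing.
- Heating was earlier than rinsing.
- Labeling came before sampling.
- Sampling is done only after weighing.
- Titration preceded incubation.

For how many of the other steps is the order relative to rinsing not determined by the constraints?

Forced before rinsing: heating and weighing; forced after rinsing: labeling and sampling.
That leaves drying, filtering, incubation, and titration with no forced order relative to rinsing — 4.

4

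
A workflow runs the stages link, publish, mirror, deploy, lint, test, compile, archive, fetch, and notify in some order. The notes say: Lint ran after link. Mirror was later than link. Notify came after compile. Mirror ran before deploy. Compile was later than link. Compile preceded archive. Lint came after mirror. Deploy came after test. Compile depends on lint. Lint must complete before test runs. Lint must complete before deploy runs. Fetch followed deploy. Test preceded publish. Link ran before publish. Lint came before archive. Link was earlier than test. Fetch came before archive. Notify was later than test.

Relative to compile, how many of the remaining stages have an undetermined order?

Forced before compile: link, lint, and mirror; forced after compile: archive and notify.
That leaves deploy, fetch, publish, and test with no forced order relative to compile — 4.

4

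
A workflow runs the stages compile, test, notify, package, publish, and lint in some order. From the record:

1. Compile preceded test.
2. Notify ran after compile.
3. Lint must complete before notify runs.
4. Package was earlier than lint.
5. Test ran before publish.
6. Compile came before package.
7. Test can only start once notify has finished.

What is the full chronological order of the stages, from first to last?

The constraints fix every adjacent pair, so only one ordering works:
compile → package → lint → notify → test → publish.

compile, package, lint, notify, test, publish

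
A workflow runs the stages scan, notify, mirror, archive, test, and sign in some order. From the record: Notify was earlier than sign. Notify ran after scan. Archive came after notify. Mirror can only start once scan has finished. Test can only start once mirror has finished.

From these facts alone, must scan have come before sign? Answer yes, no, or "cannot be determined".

Chain the constraints: scan → notify → sign. Each link is directly stated, so scan comes before sign.

yes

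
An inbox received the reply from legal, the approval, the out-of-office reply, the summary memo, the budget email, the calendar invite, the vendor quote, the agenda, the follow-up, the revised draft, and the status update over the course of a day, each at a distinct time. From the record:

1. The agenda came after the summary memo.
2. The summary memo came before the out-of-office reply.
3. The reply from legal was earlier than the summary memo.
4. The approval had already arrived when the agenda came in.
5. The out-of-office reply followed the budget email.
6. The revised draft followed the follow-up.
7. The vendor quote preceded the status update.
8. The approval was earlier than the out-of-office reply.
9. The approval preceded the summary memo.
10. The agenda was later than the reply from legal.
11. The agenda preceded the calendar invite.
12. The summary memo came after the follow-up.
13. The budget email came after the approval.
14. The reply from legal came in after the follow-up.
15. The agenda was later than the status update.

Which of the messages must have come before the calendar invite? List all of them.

the agenda, the approval, the follow-up, the reply from legal, the status update, the summary memo, the vendor quote

Directly stated before the calendar invite: the agenda.
The approval reaches the calendar invite via the approval → the agenda → the calendar invite.
The follow-up reaches the calendar invite via the follow-up → the summary memo → the agenda → the calendar invite.
The reply from legal reaches the calendar invite via the reply from legal → the agenda → the calendar invite.
Likewise the status update, the summary memo, and the vendor quote each reach the calendar invite by chaining the stated constraints.
No chain forces the revised draft (or any of the others) ahead of the calendar invite.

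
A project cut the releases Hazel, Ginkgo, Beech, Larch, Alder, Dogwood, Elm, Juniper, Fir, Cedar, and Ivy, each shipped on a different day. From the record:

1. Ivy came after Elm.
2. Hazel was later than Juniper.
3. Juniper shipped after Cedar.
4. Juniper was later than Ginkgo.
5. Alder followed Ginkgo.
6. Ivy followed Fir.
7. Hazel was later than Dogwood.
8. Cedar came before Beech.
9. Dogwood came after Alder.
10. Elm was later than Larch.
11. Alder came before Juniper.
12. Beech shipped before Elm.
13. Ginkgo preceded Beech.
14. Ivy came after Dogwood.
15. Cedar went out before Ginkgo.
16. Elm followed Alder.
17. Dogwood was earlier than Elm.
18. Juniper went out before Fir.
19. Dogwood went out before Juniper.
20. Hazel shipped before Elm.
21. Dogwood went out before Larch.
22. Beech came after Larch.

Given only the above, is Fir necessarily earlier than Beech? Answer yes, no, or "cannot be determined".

No chain of stated constraints runs from Fir to Beech, and none runs from Beech to Fir either.
So the relative order of Fir and Beech is not fixed by the given facts.

cannot be determined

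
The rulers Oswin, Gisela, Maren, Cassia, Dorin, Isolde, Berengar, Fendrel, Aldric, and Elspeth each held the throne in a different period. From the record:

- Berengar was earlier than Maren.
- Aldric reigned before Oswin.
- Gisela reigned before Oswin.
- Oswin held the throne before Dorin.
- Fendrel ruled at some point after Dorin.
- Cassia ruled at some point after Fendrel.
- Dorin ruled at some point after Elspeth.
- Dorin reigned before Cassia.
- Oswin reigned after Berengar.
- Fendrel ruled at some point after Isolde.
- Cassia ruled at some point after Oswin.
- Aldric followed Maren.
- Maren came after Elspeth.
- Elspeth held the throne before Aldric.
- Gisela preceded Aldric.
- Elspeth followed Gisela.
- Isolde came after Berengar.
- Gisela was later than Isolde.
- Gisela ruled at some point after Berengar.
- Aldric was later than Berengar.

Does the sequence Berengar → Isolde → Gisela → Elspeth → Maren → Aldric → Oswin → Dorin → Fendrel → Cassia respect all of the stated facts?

Check each stated constraint against the proposed order — e.g. Berengar is ahead of Oswin; Isolde is ahead of Fendrel. Every pair is in the required order; nothing is violated.

yes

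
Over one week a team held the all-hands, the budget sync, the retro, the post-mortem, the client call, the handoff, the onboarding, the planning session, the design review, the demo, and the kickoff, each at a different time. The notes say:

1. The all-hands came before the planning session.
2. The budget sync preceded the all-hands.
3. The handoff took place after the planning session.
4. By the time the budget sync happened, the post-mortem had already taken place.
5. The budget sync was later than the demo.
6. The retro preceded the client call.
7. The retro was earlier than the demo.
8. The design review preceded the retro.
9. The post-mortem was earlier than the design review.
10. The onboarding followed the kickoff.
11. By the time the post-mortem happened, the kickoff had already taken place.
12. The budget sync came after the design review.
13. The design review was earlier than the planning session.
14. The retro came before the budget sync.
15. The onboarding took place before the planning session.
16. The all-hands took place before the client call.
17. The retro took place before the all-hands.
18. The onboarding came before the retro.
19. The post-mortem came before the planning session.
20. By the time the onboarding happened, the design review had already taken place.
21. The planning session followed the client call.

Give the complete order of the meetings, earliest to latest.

The constraints fix every adjacent pair, so only one ordering works:
the kickoff → the post-mortem → the design review → the onboarding → the retro → the demo → the budget sync → the all-hands → the client call → the planning session → the handoff.

the kickoff, the post-mortem, the design review, the onboarding, the retro, the demo, the budget sync, the all-hands, the client call, the planning session, the handoff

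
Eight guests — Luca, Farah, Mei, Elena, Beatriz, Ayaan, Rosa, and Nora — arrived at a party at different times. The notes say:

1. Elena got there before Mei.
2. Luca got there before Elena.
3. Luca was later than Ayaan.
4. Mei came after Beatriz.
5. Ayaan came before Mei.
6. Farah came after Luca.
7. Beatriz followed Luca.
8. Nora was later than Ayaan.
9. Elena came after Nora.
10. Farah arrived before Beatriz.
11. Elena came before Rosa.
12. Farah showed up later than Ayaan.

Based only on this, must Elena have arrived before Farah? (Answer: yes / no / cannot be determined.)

cannot be determined

No chain of stated constraints runs from Elena to Farah, and none runs from Farah to Elena either.
So the relative order of Elena and Farah is not fixed by the given facts.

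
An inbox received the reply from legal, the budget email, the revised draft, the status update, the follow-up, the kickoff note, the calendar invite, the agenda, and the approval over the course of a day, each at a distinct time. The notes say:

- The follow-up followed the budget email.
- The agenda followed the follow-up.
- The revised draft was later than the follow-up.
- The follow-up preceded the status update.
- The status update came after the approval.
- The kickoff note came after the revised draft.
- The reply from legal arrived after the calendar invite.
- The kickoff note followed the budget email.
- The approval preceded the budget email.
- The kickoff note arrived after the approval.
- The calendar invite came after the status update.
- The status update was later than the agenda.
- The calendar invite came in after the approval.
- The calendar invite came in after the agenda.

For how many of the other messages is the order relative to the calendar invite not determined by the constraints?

2

Forced before the calendar invite: the agenda, the approval, the budget email, the follow-up, and the status update; forced after the calendar invite: the reply from legal.
That leaves the kickoff note and the revised draft with no forced order relative to the calendar invite — 2.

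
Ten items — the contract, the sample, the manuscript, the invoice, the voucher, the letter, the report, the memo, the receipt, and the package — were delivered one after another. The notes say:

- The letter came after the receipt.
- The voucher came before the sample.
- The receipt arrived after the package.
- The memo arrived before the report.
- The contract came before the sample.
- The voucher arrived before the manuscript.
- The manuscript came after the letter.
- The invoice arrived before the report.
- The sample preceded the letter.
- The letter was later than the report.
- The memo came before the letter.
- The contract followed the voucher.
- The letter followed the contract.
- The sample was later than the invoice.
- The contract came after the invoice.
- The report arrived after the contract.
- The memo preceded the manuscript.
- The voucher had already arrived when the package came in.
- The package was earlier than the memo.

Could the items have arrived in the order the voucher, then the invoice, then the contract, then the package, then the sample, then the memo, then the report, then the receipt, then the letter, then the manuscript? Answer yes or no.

Check each stated constraint against the proposed order — e.g. the contract is ahead of the letter; the voucher is ahead of the manuscript. Every pair is in the required order; nothing is violated.

yes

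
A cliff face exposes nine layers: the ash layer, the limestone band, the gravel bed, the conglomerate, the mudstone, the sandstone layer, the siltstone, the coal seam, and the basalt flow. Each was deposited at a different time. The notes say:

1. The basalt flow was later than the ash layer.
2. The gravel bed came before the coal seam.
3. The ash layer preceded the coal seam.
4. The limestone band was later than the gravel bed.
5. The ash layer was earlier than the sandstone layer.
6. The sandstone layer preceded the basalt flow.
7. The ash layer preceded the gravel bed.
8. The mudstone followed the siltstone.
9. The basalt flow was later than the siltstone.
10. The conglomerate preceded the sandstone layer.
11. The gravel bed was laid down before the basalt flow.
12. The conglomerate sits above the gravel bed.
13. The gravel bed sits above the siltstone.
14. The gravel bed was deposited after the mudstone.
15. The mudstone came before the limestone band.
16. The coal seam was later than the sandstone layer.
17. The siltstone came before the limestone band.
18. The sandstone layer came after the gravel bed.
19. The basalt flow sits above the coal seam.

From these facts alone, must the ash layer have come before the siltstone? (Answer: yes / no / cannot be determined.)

No chain of stated constraints runs from the ash layer to the siltstone, and none runs from the siltstone to the ash layer either.
So the relative order of the ash layer and the siltstone is not fixed by the given facts.

cannot be determined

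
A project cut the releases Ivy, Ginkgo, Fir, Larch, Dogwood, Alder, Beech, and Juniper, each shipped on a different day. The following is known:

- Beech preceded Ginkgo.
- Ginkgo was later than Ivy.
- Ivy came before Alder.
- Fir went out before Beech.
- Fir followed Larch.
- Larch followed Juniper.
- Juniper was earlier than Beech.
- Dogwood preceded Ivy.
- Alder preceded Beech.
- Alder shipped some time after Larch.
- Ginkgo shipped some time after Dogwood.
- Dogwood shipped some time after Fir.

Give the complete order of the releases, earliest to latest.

The constraints fix every adjacent pair, so only one ordering works:
Juniper → Larch → Fir → Dogwood → Ivy → Alder → Beech → Ginkgo.

Juniper, Larch, Fir, Dogwood, Ivy, Alder, Beech, Ginkgo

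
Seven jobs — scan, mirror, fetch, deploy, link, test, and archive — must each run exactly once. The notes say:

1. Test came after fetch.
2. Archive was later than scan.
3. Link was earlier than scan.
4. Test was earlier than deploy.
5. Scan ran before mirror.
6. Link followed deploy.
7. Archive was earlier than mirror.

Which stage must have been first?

fetch

Fetch has a chain of constraints placing it before every other stage, so fetch must be first.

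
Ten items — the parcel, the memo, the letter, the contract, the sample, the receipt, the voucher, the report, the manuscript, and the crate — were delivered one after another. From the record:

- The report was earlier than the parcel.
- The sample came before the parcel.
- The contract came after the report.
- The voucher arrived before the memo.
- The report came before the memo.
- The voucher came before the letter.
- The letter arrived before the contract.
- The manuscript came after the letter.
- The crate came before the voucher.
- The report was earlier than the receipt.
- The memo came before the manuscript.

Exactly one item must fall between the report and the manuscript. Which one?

the memo

Tracing the constraints gives the report → the memo → the manuscript, so the memo sits after the report and before the manuscript.
No other item is forced both after the report and before the manuscript.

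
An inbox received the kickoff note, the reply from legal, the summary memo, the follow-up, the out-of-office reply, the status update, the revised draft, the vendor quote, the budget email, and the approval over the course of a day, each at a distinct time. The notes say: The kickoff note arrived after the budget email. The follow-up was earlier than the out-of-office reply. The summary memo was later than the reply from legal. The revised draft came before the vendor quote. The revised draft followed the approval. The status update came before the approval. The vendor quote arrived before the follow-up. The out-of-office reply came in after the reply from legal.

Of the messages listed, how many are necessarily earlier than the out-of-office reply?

6

Directly stated before the out-of-office reply: the follow-up and the reply from legal.
The approval reaches the out-of-office reply via the approval → the revised draft → the vendor quote → the follow-up → the out-of-office reply.
The revised draft reaches the out-of-office reply via the revised draft → the vendor quote → the follow-up → the out-of-office reply.
The status update reaches the out-of-office reply via the status update → the approval → the revised draft → the vendor quote → the follow-up → the out-of-office reply.
Likewise the vendor quote reaches the out-of-office reply by chaining the stated constraints.
That's the approval, the follow-up, the reply from legal, the revised draft, the status update, and the vendor quote — 6 in all.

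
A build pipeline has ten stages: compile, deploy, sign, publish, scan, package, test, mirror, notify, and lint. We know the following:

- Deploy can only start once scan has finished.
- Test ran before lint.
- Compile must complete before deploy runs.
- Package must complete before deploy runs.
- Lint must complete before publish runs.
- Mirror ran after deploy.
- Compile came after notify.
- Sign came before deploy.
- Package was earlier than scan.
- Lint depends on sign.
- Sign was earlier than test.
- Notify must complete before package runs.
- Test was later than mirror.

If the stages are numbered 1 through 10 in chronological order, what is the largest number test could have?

8

Test must come before lint and publish — 2 stages forced after it.
Everything else can be placed before test in some valid order, so test can sit as late as position 10 − 2 = 8.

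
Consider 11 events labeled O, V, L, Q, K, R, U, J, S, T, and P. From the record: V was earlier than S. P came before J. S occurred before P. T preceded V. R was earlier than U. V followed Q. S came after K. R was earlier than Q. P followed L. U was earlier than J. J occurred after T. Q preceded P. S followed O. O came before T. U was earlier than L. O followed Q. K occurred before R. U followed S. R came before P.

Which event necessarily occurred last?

Every other event has a chain of constraints placing it before J, so J is last.

J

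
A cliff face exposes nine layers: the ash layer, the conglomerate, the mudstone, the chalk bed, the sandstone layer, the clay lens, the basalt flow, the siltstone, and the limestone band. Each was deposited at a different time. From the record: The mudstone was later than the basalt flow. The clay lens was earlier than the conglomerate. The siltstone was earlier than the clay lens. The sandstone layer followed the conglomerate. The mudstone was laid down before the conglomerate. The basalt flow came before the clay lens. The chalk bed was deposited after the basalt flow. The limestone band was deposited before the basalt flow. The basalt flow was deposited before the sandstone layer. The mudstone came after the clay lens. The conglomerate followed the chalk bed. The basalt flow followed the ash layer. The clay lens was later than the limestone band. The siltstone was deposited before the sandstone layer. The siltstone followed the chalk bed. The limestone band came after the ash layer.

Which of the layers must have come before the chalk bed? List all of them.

Directly stated before the chalk bed: the basalt flow.
The ash layer reaches the chalk bed via the ash layer → the basalt flow → the chalk bed.
The limestone band reaches the chalk bed via the limestone band → the basalt flow → the chalk bed.

the ash layer, the basalt flow, the limestone band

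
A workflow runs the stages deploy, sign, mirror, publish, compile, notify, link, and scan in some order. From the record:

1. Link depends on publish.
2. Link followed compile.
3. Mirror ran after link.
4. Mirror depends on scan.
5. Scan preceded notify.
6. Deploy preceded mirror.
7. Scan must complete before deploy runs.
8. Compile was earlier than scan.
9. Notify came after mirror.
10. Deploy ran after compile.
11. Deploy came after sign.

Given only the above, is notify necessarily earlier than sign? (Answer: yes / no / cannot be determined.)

Tracing the constraints gives sign → deploy → mirror → notify, so sign must come before notify.
That means notify cannot be before sign.

no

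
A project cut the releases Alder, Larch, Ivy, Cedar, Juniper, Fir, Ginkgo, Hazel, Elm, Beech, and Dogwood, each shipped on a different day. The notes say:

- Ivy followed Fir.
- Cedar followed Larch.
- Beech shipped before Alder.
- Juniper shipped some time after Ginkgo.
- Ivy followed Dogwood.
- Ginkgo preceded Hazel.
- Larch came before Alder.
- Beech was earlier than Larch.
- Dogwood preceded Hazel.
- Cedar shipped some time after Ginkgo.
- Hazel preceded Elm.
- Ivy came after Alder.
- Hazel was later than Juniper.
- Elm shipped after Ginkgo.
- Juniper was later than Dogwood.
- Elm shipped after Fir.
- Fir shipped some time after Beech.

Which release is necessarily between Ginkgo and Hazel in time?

Juniper

Tracing the constraints gives Ginkgo → Juniper → Hazel, so Juniper sits after Ginkgo and before Hazel.
No other release is forced both after Ginkgo and before Hazel.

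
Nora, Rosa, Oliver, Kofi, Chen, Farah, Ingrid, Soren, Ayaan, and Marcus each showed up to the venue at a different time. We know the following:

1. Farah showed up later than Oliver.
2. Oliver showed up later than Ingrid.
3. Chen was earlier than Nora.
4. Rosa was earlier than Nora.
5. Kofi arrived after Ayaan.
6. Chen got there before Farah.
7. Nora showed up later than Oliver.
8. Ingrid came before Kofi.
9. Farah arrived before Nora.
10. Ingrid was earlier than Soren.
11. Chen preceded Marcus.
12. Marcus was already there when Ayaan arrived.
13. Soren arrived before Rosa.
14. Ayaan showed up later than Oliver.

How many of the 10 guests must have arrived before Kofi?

Directly stated before Kofi: Ayaan and Ingrid.
Chen reaches Kofi via Chen → Marcus → Ayaan → Kofi.
Marcus reaches Kofi via Marcus → Ayaan → Kofi.
Oliver reaches Kofi via Oliver → Ayaan → Kofi.
No chain forces Rosa (or any of the others) ahead of Kofi.
That's Ayaan, Chen, Ingrid, Marcus, and Oliver — 5 in all.

5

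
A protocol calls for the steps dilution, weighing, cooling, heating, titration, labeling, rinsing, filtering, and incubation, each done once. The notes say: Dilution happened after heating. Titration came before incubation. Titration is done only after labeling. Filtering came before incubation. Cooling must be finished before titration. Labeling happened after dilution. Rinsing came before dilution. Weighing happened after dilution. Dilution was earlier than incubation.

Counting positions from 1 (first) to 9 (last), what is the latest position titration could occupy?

Titration must come before incubation — 1 step forced after it.
Everything else can be placed before titration in some valid order, so titration can sit as late as position 9 − 1 = 8.

8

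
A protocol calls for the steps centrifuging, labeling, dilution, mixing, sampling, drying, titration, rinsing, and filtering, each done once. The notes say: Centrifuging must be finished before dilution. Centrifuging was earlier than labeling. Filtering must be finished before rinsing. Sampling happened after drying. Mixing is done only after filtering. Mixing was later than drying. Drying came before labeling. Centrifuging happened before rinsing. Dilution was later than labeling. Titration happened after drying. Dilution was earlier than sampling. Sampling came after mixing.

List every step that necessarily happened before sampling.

Directly stated before sampling: dilution, drying, and mixing.
Centrifuging reaches sampling via centrifuging → dilution → sampling.
Filtering reaches sampling via filtering → mixing → sampling.
Labeling reaches sampling via labeling → dilution → sampling.
No chain forces rinsing (or any of the others) ahead of sampling.

centrifuging, dilution, drying, filtering, labeling, mixing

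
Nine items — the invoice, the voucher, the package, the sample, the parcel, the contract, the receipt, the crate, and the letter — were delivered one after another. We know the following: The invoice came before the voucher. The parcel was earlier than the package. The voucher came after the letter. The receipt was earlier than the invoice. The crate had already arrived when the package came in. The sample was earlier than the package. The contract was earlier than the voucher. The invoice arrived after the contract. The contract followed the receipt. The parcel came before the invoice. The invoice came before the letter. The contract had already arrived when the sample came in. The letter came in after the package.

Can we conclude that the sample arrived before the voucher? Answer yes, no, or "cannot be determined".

Chain the constraints: the sample → the package → the letter → the voucher. Each link is directly stated, so the sample comes before the voucher.

yes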